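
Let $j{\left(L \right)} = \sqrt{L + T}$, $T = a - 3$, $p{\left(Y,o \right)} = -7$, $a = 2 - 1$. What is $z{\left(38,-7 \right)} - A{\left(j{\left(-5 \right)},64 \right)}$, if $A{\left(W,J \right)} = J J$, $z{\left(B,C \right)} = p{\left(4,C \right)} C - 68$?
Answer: $-4115$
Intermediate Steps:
$a = 1$
$T = -2$ ($T = 1 - 3 = -2$)
$j{\left(L \right)} = \sqrt{-2 + L}$ ($j{\left(L \right)} = \sqrt{L - 2} = \sqrt{-2 + L}$)
$z{\left(B,C \right)} = -68 - 7 C$ ($z{\left(B,C \right)} = - 7 C - 68 = -68 - 7 C$)
$A{\left(W,J \right)} = J^{2}$
$z{\left(38,-7 \right)} - A{\left(j{\left(-5 \right)},64 \right)} = \left(-68 - -49\right) - 64^{2} = \left(-68 + 49\right) - 4096 = -19 - 4096 = -4115$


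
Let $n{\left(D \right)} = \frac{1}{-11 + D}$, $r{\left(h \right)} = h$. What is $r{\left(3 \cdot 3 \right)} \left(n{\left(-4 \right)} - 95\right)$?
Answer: $- \frac{4278}{5} \approx -855.6$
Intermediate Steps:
$r{\left(3 \cdot 3 \right)} \left(n{\left(-4 \right)} - 95\right) = 3 \cdot 3 \left(\frac{1}{-11 - 4} - 95\right) = 9 \left(\frac{1}{-15} - 95\right) = 9 \left(- \frac{1}{15} - 95\right) = 9 \left(- \frac{1426}{15}\right) = - \frac{4278}{5}$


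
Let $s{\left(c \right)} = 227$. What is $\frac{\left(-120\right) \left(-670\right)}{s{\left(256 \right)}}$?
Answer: $\frac{80400}{227} \approx 354.19$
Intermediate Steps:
$\frac{\left(-120\right) \left(-670\right)}{s{\left(256 \right)}} = \frac{\left(-120\right) \left(-670\right)}{227} = 80400 \cdot \frac{1}{227} = \frac{80400}{227}$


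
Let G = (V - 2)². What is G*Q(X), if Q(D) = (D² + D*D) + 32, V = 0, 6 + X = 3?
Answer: 200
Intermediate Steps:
X = -3 (X = -6 + 3 = -3)
G = 4 (G = (0 - 2)² = (-2)² = 4)
Q(D) = 32 + 2*D² (Q(D) = (D² + D²) + 32 = 2*D² + 32 = 32 + 2*D²)
G*Q(X) = 4*(32 + 2*(-3)²) = 4*(32 + 2*9) = 4*(32 + 18) = 4*50 = 200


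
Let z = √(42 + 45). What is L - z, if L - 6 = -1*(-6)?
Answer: 12 - √87 ≈ 2.6726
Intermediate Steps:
z = √87 ≈ 9.3274
L = 12 (L = 6 - 1*(-6) = 6 + 6 = 12)
L - z = 12 - √87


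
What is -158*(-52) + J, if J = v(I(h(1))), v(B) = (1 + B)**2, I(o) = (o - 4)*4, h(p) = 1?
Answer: 8337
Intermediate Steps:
I(o) = -16 + 4*o (I(o) = (-4 + o)*4 = -16 + 4*o)
J = 121 (J = (1 + (-16 + 4*1))**2 = (1 + (-16 + 4))**2 = (1 - 12)**2 = (-11)**2 = 121)
-158*(-52) + J = -158*(-52) + 121 = 8216 + 121 = 8337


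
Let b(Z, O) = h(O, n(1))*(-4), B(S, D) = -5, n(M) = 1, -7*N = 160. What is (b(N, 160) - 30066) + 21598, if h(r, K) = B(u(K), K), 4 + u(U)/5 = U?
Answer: -8448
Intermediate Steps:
N = -160/7 (N = -⅐*160 = -160/7 ≈ -22.857)
u(U) = -20 + 5*U
h(r, K) = -5
b(Z, O) = 20 (b(Z, O) = -5*(-4) = 20)
(b(N, 160) - 30066) + 21598 = (20 - 30066) + 21598 = -30046 + 21598 = -8448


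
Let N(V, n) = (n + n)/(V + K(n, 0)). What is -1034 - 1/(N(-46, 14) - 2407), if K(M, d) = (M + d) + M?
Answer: -22414009/21677 ≈ -1034.0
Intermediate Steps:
K(M, d) = d + 2*M
N(V, n) = 2*n/(V + 2*n) (N(V, n) = (n + n)/(V + (0 + 2*n)) = (2*n)/(V + 2*n) = 2*n/(V + 2*n))
-1034 - 1/(N(-46, 14) - 2407) = -1034 - 1/(2*14/(-46 + 2*14) - 2407) = -1034 - 1/(2*14/(-46 + 28) - 2407) = -1034 - 1/(2*14/(-18) - 2407) = -1034 - 1/(2*14*(-1/18) - 2407) = -1034 - 1/(-14/9 - 2407) = -1034 - 1/(-21677/9) = -1034 - 1*(-9/21677) = -1034 + 9/21677 = -22414009/21677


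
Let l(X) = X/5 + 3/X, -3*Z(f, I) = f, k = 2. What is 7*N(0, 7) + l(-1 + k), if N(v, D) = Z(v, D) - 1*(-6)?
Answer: 226/5 ≈ 45.200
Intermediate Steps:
Z(f, I) = -f/3
l(X) = 3/X + X/5 (l(X) = X*(1/5) + 3/X = X/5 + 3/X = 3/X + X/5)
N(v, D) = 6 - v/3 (N(v, D) = -v/3 - 1*(-6) = -v/3 + 6 = 6 - v/3)
7*N(0, 7) + l(-1 + k) = 7*(6 - 1/3*0) + (3/(-1 + 2) + (-1 + 2)/5) = 7*(6 + 0) + (3/1 + (1/5)*1) = 7*6 + (3*1 + 1/5) = 42 + (3 + 1/5) = 42 + 16/5 = 226/5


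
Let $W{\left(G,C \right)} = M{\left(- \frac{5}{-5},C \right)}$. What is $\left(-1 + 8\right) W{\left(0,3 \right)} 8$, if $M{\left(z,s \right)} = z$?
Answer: $56$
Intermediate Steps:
$W{\left(G,C \right)} = 1$ ($W{\left(G,C \right)} = - \frac{5}{-5} = \left(-5\right) \left(- \frac{1}{5}\right) = 1$)
$\left(-1 + 8\right) W{\left(0,3 \right)} 8 = \left(-1 + 8\right) 1 \cdot 8 = 7 \cdot 1 \cdot 8 = 7 \cdot 8 = 56$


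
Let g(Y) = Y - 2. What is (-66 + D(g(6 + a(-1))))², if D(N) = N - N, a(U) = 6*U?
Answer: 4356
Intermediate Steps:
g(Y) = -2 + Y
D(N) = 0
(-66 + D(g(6 + a(-1))))² = (-66 + 0)² = (-66)² = 4356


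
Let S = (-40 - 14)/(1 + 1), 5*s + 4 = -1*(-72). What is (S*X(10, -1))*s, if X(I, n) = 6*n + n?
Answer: 12852/5 ≈ 2570.4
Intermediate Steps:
s = 68/5 (s = -⅘ + (-1*(-72))/5 = -⅘ + (⅕)*72 = -⅘ + 72/5 = 68/5 ≈ 13.600)
S = -27 (S = -54/2 = -54*½ = -27)
X(I, n) = 7*n
(S*X(10, -1))*s = -189*(-1)*(68/5) = -27*(-7)*(68/5) = 189*(68/5) = 12852/5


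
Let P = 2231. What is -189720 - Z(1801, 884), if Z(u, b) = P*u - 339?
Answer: -4207412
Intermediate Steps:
Z(u, b) = -339 + 2231*u (Z(u, b) = 2231*u - 339 = -339 + 2231*u)
-189720 - Z(1801, 884) = -189720 - (-339 + 2231*1801) = -189720 - (-339 + 4018031) = -189720 - 1*4017692 = -189720 - 4017692 = -4207412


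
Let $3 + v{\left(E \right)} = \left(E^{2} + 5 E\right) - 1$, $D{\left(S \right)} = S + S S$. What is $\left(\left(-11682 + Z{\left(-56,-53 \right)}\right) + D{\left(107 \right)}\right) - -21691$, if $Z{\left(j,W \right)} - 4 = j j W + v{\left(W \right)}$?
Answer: $-142099$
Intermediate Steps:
$D{\left(S \right)} = S + S^{2}$
$v{\left(E \right)} = -4 + E^{2} + 5 E$ ($v{\left(E \right)} = -3 - \left(1 - E^{2} - 5 E\right) = -3 + \left(-1 + E^{2} + 5 E\right) = -4 + E^{2} + 5 E$)
$Z{\left(j,W \right)} = W^{2} + 5 W + W j^{2}$ ($Z{\left(j,W \right)} = 4 + \left(j j W + \left(-4 + W^{2} + 5 W\right)\right) = 4 + \left(j^{2} W + \left(-4 + W^{2} + 5 W\right)\right) = 4 + \left(W j^{2} + \left(-4 + W^{2} + 5 W\right)\right) = 4 + \left(-4 + W^{2} + 5 W + W j^{2}\right) = W^{2} + 5 W + W j^{2}$)
$\left(\left(-11682 + Z{\left(-56,-53 \right)}\right) + D{\left(107 \right)}\right) - -21691 = \left(\left(-11682 - 53 \left(5 - 53 + \left(-56\right)^{2}\right)\right) + 107 \left(1 + 107\right)\right) - -21691 = \left(\left(-11682 - 53 \left(5 - 53 + 3136\right)\right) + 107 \cdot 108\right) + 21691 = \left(\left(-11682 - 163664\right) + 11556\right) + 21691 = \left(-175346 + 11556\right) + 21691 = -163790 + 21691 = -142099$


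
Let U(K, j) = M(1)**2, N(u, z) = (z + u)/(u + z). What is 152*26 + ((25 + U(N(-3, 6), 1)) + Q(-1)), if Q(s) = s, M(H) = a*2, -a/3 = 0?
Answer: 3976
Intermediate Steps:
a = 0 (a = -3*0 = 0)
M(H) = 0 (M(H) = 0*2 = 0)
N(u, z) = 1 (N(u, z) = (u + z)/(u + z) = 1)
U(K, j) = 0 (U(K, j) = 0**2 = 0)
152*26 + ((25 + U(N(-3, 6), 1)) + Q(-1)) = 152*26 + ((25 + 0) - 1) = 3952 + (25 - 1) = 3952 + 24 = 3976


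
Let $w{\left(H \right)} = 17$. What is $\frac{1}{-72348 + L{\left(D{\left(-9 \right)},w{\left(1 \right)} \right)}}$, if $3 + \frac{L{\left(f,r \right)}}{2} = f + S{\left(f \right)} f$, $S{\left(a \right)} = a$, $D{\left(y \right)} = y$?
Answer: $- \frac{1}{72210} \approx -1.3848 \cdot 10^{-5}$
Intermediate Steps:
$L{\left(f,r \right)} = -6 + 2 f + 2 f^{2}$ ($L{\left(f,r \right)} = -6 + 2 \left(f + f f\right) = -6 + 2 \left(f + f^{2}\right) = -6 + \left(2 f + 2 f^{2}\right) = -6 + 2 f + 2 f^{2}$)
$\frac{1}{-72348 + L{\left(D{\left(-9 \right)},w{\left(1 \right)} \right)}} = \frac{1}{-72348 + \left(-6 + 2 \left(-9\right) + 2 \left(-9\right)^{2}\right)} = \frac{1}{-72348 - -138} = \frac{1}{-72348 + 138} = \frac{1}{-72210} = - \frac{1}{72210}$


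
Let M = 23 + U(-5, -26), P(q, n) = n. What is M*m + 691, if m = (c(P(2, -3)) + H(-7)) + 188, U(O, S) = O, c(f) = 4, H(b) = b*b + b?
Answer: 4903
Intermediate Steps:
H(b) = b + b**2 (H(b) = b**2 + b = b + b**2)
m = 234 (m = (4 - 7*(1 - 7)) + 188 = (4 - 7*(-6)) + 188 = (4 + 42) + 188 = 46 + 188 = 234)
M = 18 (M = 23 - 5 = 18)
M*m + 691 = 18*234 + 691 = 4212 + 691 = 4903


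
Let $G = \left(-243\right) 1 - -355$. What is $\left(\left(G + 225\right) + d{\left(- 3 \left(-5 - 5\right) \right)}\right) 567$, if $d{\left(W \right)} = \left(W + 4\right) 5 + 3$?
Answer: $289170$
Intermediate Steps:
$G = 112$ ($G = -243 + 355 = 112$)
$d{\left(W \right)} = 23 + 5 W$ ($d{\left(W \right)} = \left(4 + W\right) 5 + 3 = \left(20 + 5 W\right) + 3 = 23 + 5 W$)
$\left(\left(G + 225\right) + d{\left(- 3 \left(-5 - 5\right) \right)}\right) 567 = \left(\left(112 + 225\right) + \left(23 + 5 \left(- 3 \left(-5 - 5\right)\right)\right)\right) 567 = \left(337 + \left(23 + 5 \left(\left(-3\right) \left(-10\right)\right)\right)\right) 567 = \left(337 + \left(23 + 5 \cdot 30\right)\right) 567 = \left(337 + \left(23 + 150\right)\right) 567 = \left(337 + 173\right) 567 = 510 \cdot 567 = 289170$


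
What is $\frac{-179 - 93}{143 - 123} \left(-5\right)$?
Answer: $68$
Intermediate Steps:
$\frac{-179 - 93}{143 - 123} \left(-5\right) = - \frac{272}{20} \left(-5\right) = \left(-272\right) \frac{1}{20} \left(-5\right) = \left(- \frac{68}{5}\right) \left(-5\right) = 68$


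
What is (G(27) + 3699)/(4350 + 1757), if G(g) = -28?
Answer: 3671/6107 ≈ 0.60111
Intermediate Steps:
(G(27) + 3699)/(4350 + 1757) = (-28 + 3699)/(4350 + 1757) = 3671/6107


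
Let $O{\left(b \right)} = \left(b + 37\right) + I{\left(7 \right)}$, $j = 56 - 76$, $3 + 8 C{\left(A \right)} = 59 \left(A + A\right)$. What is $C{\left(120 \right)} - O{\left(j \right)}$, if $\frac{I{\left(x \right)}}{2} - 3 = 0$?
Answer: $\frac{13973}{8} \approx 1746.6$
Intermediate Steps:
$I{\left(x \right)} = 6$ ($I{\left(x \right)} = 6 + 2 \cdot 0 = 6 + 0 = 6$)
$C{\left(A \right)} = - \frac{3}{8} + \frac{59 A}{4}$ ($C{\left(A \right)} = - \frac{3}{8} + \frac{59 \left(A + A\right)}{8} = - \frac{3}{8} + \frac{59 \cdot 2 A}{8} = - \frac{3}{8} + \frac{118 A}{8} = - \frac{3}{8} + \frac{59 A}{4}$)
$j = -20$
$O{\left(b \right)} = 43 + b$ ($O{\left(b \right)} = \left(b + 37\right) + 6 = \left(37 + b\right) + 6 = 43 + b$)
$C{\left(120 \right)} - O{\left(j \right)} = \left(- \frac{3}{8} + \frac{59}{4} \cdot 120\right) - \left(43 - 20\right) = \left(- \frac{3}{8} + 1770\right) - 23 = \frac{14157}{8} - 23 = \frac{13973}{8}$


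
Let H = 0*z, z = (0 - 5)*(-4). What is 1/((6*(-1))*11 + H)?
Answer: -1/66 ≈ -0.015152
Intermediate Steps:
z = 20 (z = -5*(-4) = 20)
H = 0 (H = 0*20 = 0)
1/((6*(-1))*11 + H) = 1/((6*(-1))*11 + 0) = 1/(-6*11 + 0) = 1/(-66 + 0) = 1/(-66) = -1/66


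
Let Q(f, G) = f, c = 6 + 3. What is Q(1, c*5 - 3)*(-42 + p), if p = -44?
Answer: -86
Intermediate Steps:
c = 9
Q(1, c*5 - 3)*(-42 + p) = 1*(-42 - 44) = 1*(-86) = -86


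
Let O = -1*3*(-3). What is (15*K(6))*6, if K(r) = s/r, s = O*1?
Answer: 135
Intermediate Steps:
O = 9 (O = -3*(-3) = 9)
s = 9 (s = 9*1 = 9)
K(r) = 9/r
(15*K(6))*6 = (15*(9/6))*6 = (15*(9*(1/6)))*6 = (15*(3/2))*6 = (45/2)*6 = 135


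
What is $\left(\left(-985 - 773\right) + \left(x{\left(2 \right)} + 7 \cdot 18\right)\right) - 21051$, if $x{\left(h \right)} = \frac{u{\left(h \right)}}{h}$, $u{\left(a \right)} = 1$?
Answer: $- \frac{45365}{2} \approx -22683.0$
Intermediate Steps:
$x{\left(h \right)} = \frac{1}{h}$ ($x{\left(h \right)} = 1 \frac{1}{h} = \frac{1}{h}$)
$\left(\left(-985 - 773\right) + \left(x{\left(2 \right)} + 7 \cdot 18\right)\right) - 21051 = \left(\left(-985 - 773\right) + \left(\frac{1}{2} + 7 \cdot 18\right)\right) - 21051 = \left(-1758 + \left(\frac{1}{2} + 126\right)\right) - 21051 = \left(-1758 + \frac{253}{2}\right) - 21051 = - \frac{3263}{2} - 21051 = - \frac{45365}{2}$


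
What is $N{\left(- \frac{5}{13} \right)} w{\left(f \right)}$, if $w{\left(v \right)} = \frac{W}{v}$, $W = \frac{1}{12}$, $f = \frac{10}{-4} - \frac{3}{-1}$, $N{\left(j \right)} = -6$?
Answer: $-1$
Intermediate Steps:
$f = \frac{1}{2}$ ($f = 10 \left(- \frac{1}{4}\right) - -3 = - \frac{5}{2} + 3 = \frac{1}{2} \approx 0.5$)
$W = \frac{1}{12} \approx 0.083333$
$w{\left(v \right)} = \frac{1}{12 v}$
$N{\left(- \frac{5}{13} \right)} w{\left(f \right)} = - 6 \frac{\frac{1}{\frac{1}{2}}}{12} = - 6 \cdot \frac{1}{12} \cdot 2 = \left(-6\right) \frac{1}{6} = -1$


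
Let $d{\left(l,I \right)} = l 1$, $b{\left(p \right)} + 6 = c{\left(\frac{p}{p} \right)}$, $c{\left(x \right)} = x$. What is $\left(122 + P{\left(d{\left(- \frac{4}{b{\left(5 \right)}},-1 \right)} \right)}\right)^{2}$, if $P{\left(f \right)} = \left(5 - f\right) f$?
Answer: $\frac{9821956}{625} \approx 15715.0$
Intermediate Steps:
$b{\left(p \right)} = -5$ ($b{\left(p \right)} = -6 + \frac{p}{p} = -6 + 1 = -5$)
$d{\left(l,I \right)} = l$
$P{\left(f \right)} = f \left(5 - f\right)$
$\left(122 + P{\left(d{\left(- \frac{4}{b{\left(5 \right)}},-1 \right)} \right)}\right)^{2} = \left(122 + - \frac{4}{-5} \left(5 - - \frac{4}{-5}\right)\right)^{2} = \left(122 + \left(-4\right) \left(- \frac{1}{5}\right) \left(5 - \left(-4\right) \left(- \frac{1}{5}\right)\right)\right)^{2} = \left(122 + \frac{4 \left(5 - \frac{4}{5}\right)}{5}\right)^{2} = \left(122 + \frac{4}{5} \cdot \frac{21}{5}\right)^{2} = \left(122 + \frac{84}{25}\right)^{2} = \left(\frac{3134}{25}\right)^{2} = \frac{9821956}{625}$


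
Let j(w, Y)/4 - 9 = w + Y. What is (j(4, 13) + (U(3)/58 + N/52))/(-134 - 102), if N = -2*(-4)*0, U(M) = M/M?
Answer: -6033/13688 ≈ -0.44075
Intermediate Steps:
j(w, Y) = 36 + 4*Y + 4*w (j(w, Y) = 36 + 4*(w + Y) = 36 + 4*(Y + w) = 36 + (4*Y + 4*w) = 36 + 4*Y + 4*w)
U(M) = 1
N = 0 (N = 8*0 = 0)
(j(4, 13) + (U(3)/58 + N/52))/(-134 - 102) = ((36 + 4*13 + 4*4) + (1/58 + 0/52))/(-134 - 102) = ((36 + 52 + 16) + (1*(1/58) + 0*(1/52)))/(-236) = (104 + (1/58 + 0))*(-1/236) = (104 + 1/58)*(-1/236) = (6033/58)*(-1/236) = -6033/13688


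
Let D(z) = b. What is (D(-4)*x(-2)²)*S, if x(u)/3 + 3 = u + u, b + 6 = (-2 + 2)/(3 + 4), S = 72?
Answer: -190512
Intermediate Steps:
b = -6 (b = -6 + (-2 + 2)/(3 + 4) = -6 + 0/7 = -6 + 0*(⅐) = -6 + 0 = -6)
D(z) = -6
x(u) = -9 + 6*u (x(u) = -9 + 3*(u + u) = -9 + 3*(2*u) = -9 + 6*u)
(D(-4)*x(-2)²)*S = -6*(-9 + 6*(-2))²*72 = -6*(-9 - 12)²*72 = -6*(-21)²*72 = -6*441*72 = -2646*72 = -190512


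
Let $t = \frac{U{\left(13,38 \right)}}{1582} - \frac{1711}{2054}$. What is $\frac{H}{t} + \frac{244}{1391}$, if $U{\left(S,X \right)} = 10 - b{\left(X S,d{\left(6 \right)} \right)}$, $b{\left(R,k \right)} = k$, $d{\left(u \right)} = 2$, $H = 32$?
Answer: $- \frac{71991044428}{1871152335} \approx -38.474$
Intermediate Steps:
$U{\left(S,X \right)} = 8$ ($U{\left(S,X \right)} = 10 - 2 = 8$)
$t = - \frac{1345185}{1624714}$ ($t = \frac{8}{1582} - \frac{1711}{2054} = 8 \cdot \frac{1}{1582} - \frac{1711}{2054} = \frac{4}{791} - \frac{1711}{2054} = - \frac{1345185}{1624714} \approx -0.82795$)
$\frac{H}{t} + \frac{244}{1391} = \frac{32}{- \frac{1345185}{1624714}} + \frac{244}{1391} = 32 \left(- \frac{1624714}{1345185}\right) + 244 \cdot \frac{1}{1391} = - \frac{51990848}{1345185} + \frac{244}{1391} = - \frac{71991044428}{1871152335}$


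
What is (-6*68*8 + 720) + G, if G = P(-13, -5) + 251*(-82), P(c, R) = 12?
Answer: -23114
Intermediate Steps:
G = -20570 (G = 12 + 251*(-82) = 12 - 20582 = -20570)
(-6*68*8 + 720) + G = (-6*68*8 + 720) - 20570 = (-408*8 + 720) - 20570 = (-3264 + 720) - 20570 = -2544 - 20570 = -23114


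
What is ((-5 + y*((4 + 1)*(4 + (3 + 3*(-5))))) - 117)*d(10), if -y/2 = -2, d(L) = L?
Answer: -2820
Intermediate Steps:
y = 4 (y = -2*(-2) = 4)
((-5 + y*((4 + 1)*(4 + (3 + 3*(-5))))) - 117)*d(10) = ((-5 + 4*((4 + 1)*(4 + (3 + 3*(-5))))) - 117)*10 = ((-5 + 4*(5*(4 + (3 - 15)))) - 117)*10 = ((-5 + 4*(5*(4 - 12))) - 117)*10 = ((-5 + 4*(5*(-8))) - 117)*10 = ((-5 + 4*(-40)) - 117)*10 = ((-5 - 160) - 117)*10 = (-165 - 117)*10 = -282*10 = -2820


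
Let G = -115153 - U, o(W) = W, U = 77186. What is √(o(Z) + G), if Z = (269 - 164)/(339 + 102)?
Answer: I*√84821394/21 ≈ 438.56*I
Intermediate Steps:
Z = 5/21 (Z = 105/441 = 105*(1/441) = 5/21 ≈ 0.23810)
G = -192339 (G = -115153 - 1*77186 = -115153 - 77186 = -192339)
√(o(Z) + G) = √(5/21 - 192339) = √(-4039114/21) = I*√84821394/21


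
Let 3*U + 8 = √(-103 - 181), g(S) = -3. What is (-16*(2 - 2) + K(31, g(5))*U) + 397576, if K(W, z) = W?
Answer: 1192480/3 + 62*I*√71/3 ≈ 3.9749e+5 + 174.14*I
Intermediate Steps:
U = -8/3 + 2*I*√71/3 (U = -8/3 + √(-103 - 181)/3 = -8/3 + √(-284)/3 = -8/3 + (2*I*√71)/3 = -8/3 + 2*I*√71/3 ≈ -2.6667 + 5.6174*I)
(-16*(2 - 2) + K(31, g(5))*U) + 397576 = (-16*(2 - 2) + 31*(-8/3 + 2*I*√71/3)) + 397576 = (-16*0 + (-248/3 + 62*I*√71/3)) + 397576 = (0 + (-248/3 + 62*I*√71/3)) + 397576 = (-248/3 + 62*I*√71/3) + 397576 = 1192480/3 + 62*I*√71/3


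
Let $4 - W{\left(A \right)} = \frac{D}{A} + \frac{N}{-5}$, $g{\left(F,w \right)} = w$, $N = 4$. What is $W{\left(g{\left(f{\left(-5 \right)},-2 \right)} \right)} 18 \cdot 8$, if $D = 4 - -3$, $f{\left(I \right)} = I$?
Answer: $\frac{5976}{5} \approx 1195.2$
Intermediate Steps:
$D = 7$ ($D = 4 + 3 = 7$)
$W{\left(A \right)} = \frac{24}{5} - \frac{7}{A}$ ($W{\left(A \right)} = 4 - \left(\frac{7}{A} + \frac{4}{-5}\right) = 4 - \left(\frac{7}{A} + 4 \left(- \frac{1}{5}\right)\right) = 4 - \left(\frac{7}{A} - \frac{4}{5}\right) = 4 - \left(- \frac{4}{5} + \frac{7}{A}\right) = 4 + \left(\frac{4}{5} - \frac{7}{A}\right) = \frac{24}{5} - \frac{7}{A}$)
$W{\left(g{\left(f{\left(-5 \right)},-2 \right)} \right)} 18 \cdot 8 = \left(\frac{24}{5} - \frac{7}{-2}\right) 18 \cdot 8 = \left(\frac{24}{5} - - \frac{7}{2}\right) 18 \cdot 8 = \left(\frac{24}{5} + \frac{7}{2}\right) 18 \cdot 8 = \frac{83}{10} \cdot 18 \cdot 8 = \frac{747}{5} \cdot 8 = \frac{5976}{5}$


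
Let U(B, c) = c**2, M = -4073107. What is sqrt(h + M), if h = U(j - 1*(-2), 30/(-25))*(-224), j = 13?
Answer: I*sqrt(101835739)/5 ≈ 2018.3*I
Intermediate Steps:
h = -8064/25 (h = (30/(-25))**2*(-224) = (30*(-1/25))**2*(-224) = (-6/5)**2*(-224) = (36/25)*(-224) = -8064/25 ≈ -322.56)
sqrt(h + M) = sqrt(-8064/25 - 4073107) = sqrt(-101835739/25) = I*sqrt(101835739)/5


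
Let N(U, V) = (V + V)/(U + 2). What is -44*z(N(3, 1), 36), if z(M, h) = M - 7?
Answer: 1452/5 ≈ 290.40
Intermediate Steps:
N(U, V) = 2*V/(2 + U) (N(U, V) = (2*V)/(2 + U) = 2*V/(2 + U))
z(M, h) = -7 + M
-44*z(N(3, 1), 36) = -44*(-7 + 2*1/(2 + 3)) = -44*(-7 + 2*1/5) = -44*(-7 + 2*1*(1/5)) = -44*(-7 + 2/5) = -44*(-33/5) = 1452/5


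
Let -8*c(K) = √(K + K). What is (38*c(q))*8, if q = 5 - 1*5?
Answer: 0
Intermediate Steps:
q = 0 (q = 5 - 5 = 0)
c(K) = -√2*√K/8 (c(K) = -√(K + K)/8 = -√2*√K/8)
(38*c(q))*8 = (38*(-√2*√0/8))*8 = (38*(-⅛*√2*0))*8 = (38*0)*8 = 0*8 = 0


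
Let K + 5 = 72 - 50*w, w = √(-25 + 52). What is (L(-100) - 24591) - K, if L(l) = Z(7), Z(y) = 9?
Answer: -24649 + 150*√3 ≈ -24389.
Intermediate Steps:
L(l) = 9
w = 3*√3 (w = √27 = 3*√3 ≈ 5.1962)
K = 67 - 150*√3 (K = -5 + (72 - 150*√3) = 67 - 150*√3 ≈ -192.81)
(L(-100) - 24591) - K = (9 - 24591) - (67 - 150*√3) = -24582 + (-67 + 150*√3) = -24649 + 150*√3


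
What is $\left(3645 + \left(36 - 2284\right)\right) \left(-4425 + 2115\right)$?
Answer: $-3227070$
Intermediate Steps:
$\left(3645 + \left(36 - 2284\right)\right) \left(-4425 + 2115\right) = \left(3645 + \left(36 - 2284\right)\right) \left(-2310\right) = \left(3645 - 2248\right) \left(-2310\right) = 1397 \left(-2310\right) = -3227070$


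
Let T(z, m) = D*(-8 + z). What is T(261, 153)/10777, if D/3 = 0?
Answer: 0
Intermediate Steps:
D = 0 (D = 3*0 = 0)
T(z, m) = 0 (T(z, m) = 0*(-8 + z) = 0)
T(261, 153)/10777 = 0/10777 = 0*(1/10777) = 0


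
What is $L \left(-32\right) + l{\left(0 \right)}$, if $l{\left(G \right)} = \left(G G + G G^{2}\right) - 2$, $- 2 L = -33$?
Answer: $-530$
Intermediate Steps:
$L = \frac{33}{2}$ ($L = \left(- \frac{1}{2}\right) \left(-33\right) = \frac{33}{2} \approx 16.5$)
$l{\left(G \right)} = -2 + G^{2} + G^{3}$ ($l{\left(G \right)} = \left(G^{2} + G^{3}\right) - 2 = -2 + G^{2} + G^{3}$)
$L \left(-32\right) + l{\left(0 \right)} = \frac{33}{2} \left(-32\right) + \left(-2 + 0^{2} + 0^{3}\right) = -528 + \left(-2 + 0 + 0\right) = -528 - 2 = -530$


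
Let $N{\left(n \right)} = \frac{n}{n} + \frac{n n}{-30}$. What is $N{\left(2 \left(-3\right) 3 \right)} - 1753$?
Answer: $- \frac{8814}{5} \approx -1762.8$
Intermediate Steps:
$N{\left(n \right)} = 1 - \frac{n^{2}}{30}$ ($N{\left(n \right)} = 1 + n^{2} \left(- \frac{1}{30}\right) = 1 - \frac{n^{2}}{30}$)
$N{\left(2 \left(-3\right) 3 \right)} - 1753 = \left(1 - \frac{\left(2 \left(-3\right) 3\right)^{2}}{30}\right) - 1753 = \left(1 - \frac{\left(\left(-6\right) 3\right)^{2}}{30}\right) - 1753 = \left(1 - \frac{\left(-18\right)^{2}}{30}\right) - 1753 = \left(1 - \frac{54}{5}\right) - 1753 = - \frac{49}{5} - 1753 = - \frac{8814}{5}$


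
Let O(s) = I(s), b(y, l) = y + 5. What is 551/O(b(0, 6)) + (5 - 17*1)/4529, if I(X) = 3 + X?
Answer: 2495383/36232 ≈ 68.872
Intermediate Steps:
b(y, l) = 5 + y
O(s) = 3 + s
551/O(b(0, 6)) + (5 - 17*1)/4529 = 551/(3 + (5 + 0)) + (5 - 17*1)/4529 = 551/(3 + 5) + (5 - 17)*(1/4529) = 551/8 - 12*1/4529 = 551*(1/8) - 12/4529 = 551/8 - 12/4529 = 2495383/36232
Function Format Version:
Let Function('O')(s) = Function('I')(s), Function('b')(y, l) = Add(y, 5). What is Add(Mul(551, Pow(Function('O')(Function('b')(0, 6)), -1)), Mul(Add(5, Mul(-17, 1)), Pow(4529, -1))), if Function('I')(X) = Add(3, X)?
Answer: Rational(2495383, 36232) ≈ 68.872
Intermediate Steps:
Function('b')(y, l) = Add(5, y)
Function('O')(s) = Add(3, s)
Add(Mul(551, Pow(Function('O')(Function('b')(0, 6)), -1)), Mul(Add(5, Mul(-17, 1)), Pow(4529, -1))) = Add(Mul(551, Pow(Add(3, Add(5, 0)), -1)), Mul(Add(5, Mul(-17, 1)), Pow(4529, -1))) = Add(Mul(551, Pow(Add(3, 5), -1)), Mul(Add(5, -17), Rational(1, 4529))) = Add(Mul(551, Pow(8, -1)), Mul(-12, Rational(1, 4529))) = Add(Mul(551, Rational(1, 8)), Rational(-12, 4529)) = Add(Rational(551, 8), Rational(-12, 4529)) = Rational(2495383, 36232)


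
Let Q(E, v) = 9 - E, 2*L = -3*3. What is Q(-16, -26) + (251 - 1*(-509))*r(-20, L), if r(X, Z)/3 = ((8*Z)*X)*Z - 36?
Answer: -7469255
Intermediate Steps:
L = -9/2 (L = (-3*3)/2 = (1/2)*(-9) = -9/2 ≈ -4.5000)
r(X, Z) = -108 + 24*X*Z**2 (r(X, Z) = 3*(((8*Z)*X)*Z - 36) = 3*((8*X*Z)*Z - 36) = 3*(8*X*Z**2 - 36) = 3*(-36 + 8*X*Z**2) = -108 + 24*X*Z**2)
Q(-16, -26) + (251 - 1*(-509))*r(-20, L) = (9 - 1*(-16)) + (251 - 1*(-509))*(-108 + 24*(-20)*(-9/2)**2) = (9 + 16) + (251 + 509)*(-108 + 24*(-20)*(81/4)) = 25 + 760*(-108 - 9720) = 25 + 760*(-9828) = 25 - 7469280 = -7469255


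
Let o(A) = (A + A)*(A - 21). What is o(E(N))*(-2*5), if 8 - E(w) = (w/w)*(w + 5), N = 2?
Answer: 400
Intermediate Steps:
E(w) = 3 - w (E(w) = 8 - w/w*(w + 5) = 8 - (5 + w) = 8 + (-5 - w) = 3 - w)
o(A) = 2*A*(-21 + A) (o(A) = (2*A)*(-21 + A) = 2*A*(-21 + A))
o(E(N))*(-2*5) = (2*(3 - 1*2)*(-21 + (3 - 1*2)))*(-2*5) = (2*(3 - 2)*(-21 + (3 - 2)))*(-10) = (2*1*(-21 + 1))*(-10) = (2*1*(-20))*(-10) = -40*(-10) = 400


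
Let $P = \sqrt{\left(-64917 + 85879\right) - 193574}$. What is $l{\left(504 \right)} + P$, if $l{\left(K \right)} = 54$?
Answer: $54 + 2 i \sqrt{43153} \approx 54.0 + 415.47 i$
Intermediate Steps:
$P = 2 i \sqrt{43153}$ ($P = \sqrt{20962 - 193574} = \sqrt{-172612} = 2 i \sqrt{43153} \approx 415.47 i$)
$l{\left(504 \right)} + P = 54 + 2 i \sqrt{43153}$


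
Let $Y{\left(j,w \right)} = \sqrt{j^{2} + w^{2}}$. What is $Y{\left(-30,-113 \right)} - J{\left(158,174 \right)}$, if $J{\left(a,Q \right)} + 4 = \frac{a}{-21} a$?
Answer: $\frac{25048}{21} + \sqrt{13669} \approx 1309.7$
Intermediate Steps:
$J{\left(a,Q \right)} = -4 - \frac{a^{2}}{21}$ ($J{\left(a,Q \right)} = -4 + \frac{a}{-21} a = -4 + a \left(- \frac{1}{21}\right) a = -4 + - \frac{a}{21} a = -4 - \frac{a^{2}}{21}$)
$Y{\left(-30,-113 \right)} - J{\left(158,174 \right)} = \sqrt{\left(-30\right)^{2} + \left(-113\right)^{2}} - \left(-4 - \frac{158^{2}}{21}\right) = \sqrt{900 + 12769} - \left(-4 - \frac{24964}{21}\right) = \sqrt{13669} - \left(-4 - \frac{24964}{21}\right) = \sqrt{13669} - - \frac{25048}{21} = \sqrt{13669} + \frac{25048}{21} = \frac{25048}{21} + \sqrt{13669}$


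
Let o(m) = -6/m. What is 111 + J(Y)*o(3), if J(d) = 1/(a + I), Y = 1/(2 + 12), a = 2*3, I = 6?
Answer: 665/6 ≈ 110.83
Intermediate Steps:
a = 6
Y = 1/14 ≈ 0.071429
J(d) = 1/12 (J(d) = 1/(6 + 6) = 1/12)
111 + J(Y)*o(3) = 111 + (-6/3)/12 = 111 + (-6*⅓)/12 = 111 + (1/12)*(-2) = 111 - ⅙ = 665/6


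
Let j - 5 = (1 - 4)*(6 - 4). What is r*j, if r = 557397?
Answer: -557397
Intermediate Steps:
j = -1 (j = 5 + (1 - 4)*(6 - 4) = 5 - 3*2 = 5 - 6 = -1)
r*j = 557397*(-1) = -557397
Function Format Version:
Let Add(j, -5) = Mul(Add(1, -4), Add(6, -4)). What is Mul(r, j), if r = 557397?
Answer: -557397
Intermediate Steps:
j = -1 (j = Add(5, Mul(Add(1, -4), Add(6, -4))) = Add(5, Mul(-3, 2)) = Add(5, -6) = -1)
Mul(r, j) = Mul(557397, -1) = -557397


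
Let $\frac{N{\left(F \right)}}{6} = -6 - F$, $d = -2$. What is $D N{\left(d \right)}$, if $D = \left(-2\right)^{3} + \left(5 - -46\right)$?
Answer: $-1032$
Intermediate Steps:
$N{\left(F \right)} = -36 - 6 F$ ($N{\left(F \right)} = 6 \left(-6 - F\right) = -36 - 6 F$)
$D = 43$ ($D = -8 + \left(5 + 46\right) = -8 + 51 = 43$)
$D N{\left(d \right)} = 43 \left(-36 - -12\right) = 43 \left(-36 + 12\right) = 43 \left(-24\right) = -1032$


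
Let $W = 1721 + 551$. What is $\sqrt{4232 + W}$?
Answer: $2 \sqrt{1626} \approx 80.647$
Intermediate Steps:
$W = 2272$
$\sqrt{4232 + W} = \sqrt{4232 + 2272} = \sqrt{6504} = 2 \sqrt{1626}$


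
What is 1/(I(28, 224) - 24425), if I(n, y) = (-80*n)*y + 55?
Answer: -1/526130 ≈ -1.9007e-6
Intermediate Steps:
I(n, y) = 55 - 80*n*y (I(n, y) = -80*n*y + 55 = 55 - 80*n*y)
1/(I(28, 224) - 24425) = 1/((55 - 80*28*224) - 24425) = 1/((55 - 501760) - 24425) = 1/(-501705 - 24425) = 1/(-526130) = -1/526130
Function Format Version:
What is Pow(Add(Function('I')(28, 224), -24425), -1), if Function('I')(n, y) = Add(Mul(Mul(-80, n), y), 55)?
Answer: Rational(-1, 526130) ≈ -1.9007e-6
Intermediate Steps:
Function('I')(n, y) = Add(55, Mul(-80, n, y)) (Function('I')(n, y) = Add(Mul(-80, n, y), 55) = Add(55, Mul(-80, n, y)))
Pow(Add(Function('I')(28, 224), -24425), -1) = Pow(Add(Add(55, Mul(-80, 28, 224)), -24425), -1) = Pow(Add(Add(55, -501760), -24425), -1) = Pow(Add(-501705, -24425), -1) = Pow(-526130, -1) = Rational(-1, 526130)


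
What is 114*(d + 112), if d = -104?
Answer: 912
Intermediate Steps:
114*(d + 112) = 114*(-104 + 112) = 114*8 = 912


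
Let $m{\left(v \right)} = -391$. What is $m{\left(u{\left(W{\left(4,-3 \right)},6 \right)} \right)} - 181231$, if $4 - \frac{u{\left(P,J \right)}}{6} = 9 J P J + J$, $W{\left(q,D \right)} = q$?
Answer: $-181622$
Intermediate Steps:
$u{\left(P,J \right)} = 24 - 6 J - 54 P J^{2}$ ($u{\left(P,J \right)} = 24 - 6 \left(9 J P J + J\right) = 24 - 6 \left(9 P J^{2} + J\right) = 24 - 6 \left(J + 9 P J^{2}\right) = 24 - \left(6 J + 54 P J^{2}\right) = 24 - 6 J - 54 P J^{2}$)
$m{\left(u{\left(W{\left(4,-3 \right)},6 \right)} \right)} - 181231 = -391 - 181231 = -181622$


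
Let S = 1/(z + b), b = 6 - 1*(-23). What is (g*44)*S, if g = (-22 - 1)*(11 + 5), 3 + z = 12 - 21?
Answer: -16192/17 ≈ -952.47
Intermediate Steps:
b = 29 (b = 6 + 23 = 29)
z = -12 (z = -3 + (12 - 21) = -3 - 9 = -12)
g = -368 (g = -23*16 = -368)
S = 1/17 (S = 1/(-12 + 29) = 1/17 ≈ 0.058824)
(g*44)*S = -368*44*(1/17) = -16192*1/17 = -16192/17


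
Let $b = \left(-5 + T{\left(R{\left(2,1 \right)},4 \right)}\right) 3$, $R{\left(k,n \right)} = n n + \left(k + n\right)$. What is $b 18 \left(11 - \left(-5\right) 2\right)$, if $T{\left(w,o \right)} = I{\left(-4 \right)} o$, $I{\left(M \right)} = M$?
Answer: $-23814$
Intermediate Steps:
$R{\left(k,n \right)} = k + n + n^{2}$ ($R{\left(k,n \right)} = n^{2} + \left(k + n\right) = k + n + n^{2}$)
$T{\left(w,o \right)} = - 4 o$
$b = -63$ ($b = \left(-5 - 16\right) 3 = \left(-21\right) 3 = -63$)
$b 18 \left(11 - \left(-5\right) 2\right) = \left(-63\right) 18 \left(11 - \left(-5\right) 2\right) = - 1134 \left(11 - -10\right) = - 1134 \left(11 + 10\right) = \left(-1134\right) 21 = -23814$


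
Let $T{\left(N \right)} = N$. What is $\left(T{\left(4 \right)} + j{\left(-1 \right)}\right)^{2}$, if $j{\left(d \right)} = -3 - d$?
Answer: $4$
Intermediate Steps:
$\left(T{\left(4 \right)} + j{\left(-1 \right)}\right)^{2} = \left(4 - 2\right)^{2} = 2^{2} = 4$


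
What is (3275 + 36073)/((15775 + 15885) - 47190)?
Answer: -19674/7765 ≈ -2.5337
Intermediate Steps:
(3275 + 36073)/((15775 + 15885) - 47190) = 39348/(31660 - 47190) = 39348/(-15530) = 39348*(-1/15530) = -19674/7765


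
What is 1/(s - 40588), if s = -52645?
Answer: -1/93233 ≈ -1.0726e-5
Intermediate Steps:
1/(s - 40588) = 1/(-52645 - 40588) = 1/(-93233) = -1/93233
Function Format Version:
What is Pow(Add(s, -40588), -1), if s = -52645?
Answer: Rational(-1, 93233) ≈ -1.0726e-5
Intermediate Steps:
Pow(Add(s, -40588), -1) = Pow(Add(-52645, -40588), -1) = Pow(-93233, -1) = Rational(-1, 93233)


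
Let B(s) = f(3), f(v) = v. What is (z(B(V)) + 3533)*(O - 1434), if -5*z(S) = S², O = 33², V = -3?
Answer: -1218264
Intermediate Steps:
B(s) = 3
O = 1089
z(S) = -S²/5
(z(B(V)) + 3533)*(O - 1434) = (-⅕*3² + 3533)*(1089 - 1434) = (-⅕*9 + 3533)*(-345) = (-9/5 + 3533)*(-345) = (17656/5)*(-345) = -1218264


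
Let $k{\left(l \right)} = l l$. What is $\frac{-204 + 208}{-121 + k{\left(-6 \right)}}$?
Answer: $- \frac{4}{85} \approx -0.047059$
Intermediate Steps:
$k{\left(l \right)} = l^{2}$
$\frac{-204 + 208}{-121 + k{\left(-6 \right)}} = \frac{-204 + 208}{-121 + \left(-6\right)^{2}} = \frac{4}{-121 + 36} = \frac{4}{-85} = 4 \left(- \frac{1}{85}\right) = - \frac{4}{85}$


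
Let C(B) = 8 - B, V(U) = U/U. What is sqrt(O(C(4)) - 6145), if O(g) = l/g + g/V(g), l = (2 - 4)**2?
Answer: 2*I*sqrt(1535) ≈ 78.358*I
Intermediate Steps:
V(U) = 1
l = 4 (l = (-2)**2 = 4)
O(g) = g + 4/g (O(g) = 4/g + g/1 = 4/g + g*1 = 4/g + g = g + 4/g)
sqrt(O(C(4)) - 6145) = sqrt(((8 - 1*4) + 4/(8 - 1*4)) - 6145) = sqrt(((8 - 4) + 4/(8 - 4)) - 6145) = sqrt((4 + 4/4) - 6145) = sqrt((4 + 4*(1/4)) - 6145) = sqrt((4 + 1) - 6145) = sqrt(5 - 6145) = sqrt(-6140) = 2*I*sqrt(1535)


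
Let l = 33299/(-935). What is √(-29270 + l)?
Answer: I*√25619700315/935 ≈ 171.19*I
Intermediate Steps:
l = -33299/935 (l = 33299*(-1/935) = -33299/935 ≈ -35.614)
√(-29270 + l) = √(-29270 - 33299/935) = √(-27400749/935) = I*√25619700315/935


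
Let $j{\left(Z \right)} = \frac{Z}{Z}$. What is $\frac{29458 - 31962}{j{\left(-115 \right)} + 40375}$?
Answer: $- \frac{313}{5047} \approx -0.062017$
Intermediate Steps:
$j{\left(Z \right)} = 1$
$\frac{29458 - 31962}{j{\left(-115 \right)} + 40375} = \frac{29458 - 31962}{1 + 40375} = - \frac{2504}{40376} = \left(-2504\right) \frac{1}{40376} = - \frac{313}{5047}$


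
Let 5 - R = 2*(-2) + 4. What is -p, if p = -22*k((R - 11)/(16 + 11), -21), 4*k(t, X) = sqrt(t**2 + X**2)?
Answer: 55*sqrt(1429)/18 ≈ 115.51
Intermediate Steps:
R = 5 (R = 5 - (2*(-2) + 4) = 5 - (-4 + 4) = 5 - 1*0 = 5 + 0 = 5)
k(t, X) = sqrt(X**2 + t**2)/4 (k(t, X) = sqrt(t**2 + X**2)/4 = sqrt(X**2 + t**2)/4)
p = -55*sqrt(1429)/18 (p = -11*sqrt((-21)**2 + ((5 - 11)/(16 + 11))**2)/2 = -11*sqrt(441 + (-6/27)**2)/2 = -11*sqrt(441 + (-6*1/27)**2)/2 = -11*sqrt(441 + (-2/9)**2)/2 = -11*sqrt(441 + 4/81)/2 = -11*sqrt(35725/81)/2 = -11*5*sqrt(1429)/9/2 = -55*sqrt(1429)/18 ≈ -115.51)
-p = -(-55)*sqrt(1429)/18 = 55*sqrt(1429)/18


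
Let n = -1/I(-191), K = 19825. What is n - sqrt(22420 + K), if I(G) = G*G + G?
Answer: -1/36290 - sqrt(42245) ≈ -205.54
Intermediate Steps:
I(G) = G + G**2 (I(G) = G**2 + G = G + G**2)
n = -1/36290 (n = -1/((-191*(1 - 191))) = -1/((-191*(-190))) = -1/36290 ≈ -2.7556e-5)
n - sqrt(22420 + K) = -1/36290 - sqrt(22420 + 19825) = -1/36290 - sqrt(42245)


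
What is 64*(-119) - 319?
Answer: -7935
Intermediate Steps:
64*(-119) - 319 = -7616 - 319 = -7935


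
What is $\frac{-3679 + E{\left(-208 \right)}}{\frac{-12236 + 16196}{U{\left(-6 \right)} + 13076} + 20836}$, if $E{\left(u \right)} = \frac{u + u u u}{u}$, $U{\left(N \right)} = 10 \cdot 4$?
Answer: $\frac{21633749}{11387039} \approx 1.8999$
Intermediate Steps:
$U{\left(N \right)} = 40$
$E{\left(u \right)} = \frac{u + u^{3}}{u}$ ($E{\left(u \right)} = \frac{u + u^{2} u}{u} = \frac{u + u^{3}}{u}$)
$\frac{-3679 + E{\left(-208 \right)}}{\frac{-12236 + 16196}{U{\left(-6 \right)} + 13076} + 20836} = \frac{-3679 + \left(1 + \left(-208\right)^{2}\right)}{\frac{-12236 + 16196}{40 + 13076} + 20836} = \frac{-3679 + \left(1 + 43264\right)}{\frac{3960}{13116} + 20836} = \frac{-3679 + 43265}{3960 \cdot \frac{1}{13116} + 20836} = \frac{39586}{\frac{330}{1093} + 20836} = \frac{39586}{\frac{22774078}{1093}} = 39586 \cdot \frac{1093}{22774078} = \frac{21633749}{11387039}$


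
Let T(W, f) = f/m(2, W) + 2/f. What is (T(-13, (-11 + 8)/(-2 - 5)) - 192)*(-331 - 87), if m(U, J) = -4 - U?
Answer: 1645039/21 ≈ 78335.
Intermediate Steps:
T(W, f) = 2/f - f/6 (T(W, f) = f/(-4 - 1*2) + 2/f = f/(-4 - 2) + 2/f = f/(-6) + 2/f = f*(-⅙) + 2/f = -f/6 + 2/f = 2/f - f/6)
(T(-13, (-11 + 8)/(-2 - 5)) - 192)*(-331 - 87) = ((2/(((-11 + 8)/(-2 - 5))) - (-11 + 8)/(6*(-2 - 5))) - 192)*(-331 - 87) = ((2/((-3/(-7))) - (-1)/(2*(-7))) - 192)*(-418) = ((2/((-3*(-⅐))) - (-1)*(-1)/(2*7)) - 192)*(-418) = ((2/(3/7) - ⅙*3/7) - 192)*(-418) = ((2*(7/3) - 1/14) - 192)*(-418) = ((14/3 - 1/14) - 192)*(-418) = (193/42 - 192)*(-418) = -7871/42*(-418) = 1645039/21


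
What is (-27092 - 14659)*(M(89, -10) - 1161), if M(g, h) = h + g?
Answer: 45174582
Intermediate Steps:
M(g, h) = g + h
(-27092 - 14659)*(M(89, -10) - 1161) = (-27092 - 14659)*((89 - 10) - 1161) = -41751*(79 - 1161) = -41751*(-1082) = 45174582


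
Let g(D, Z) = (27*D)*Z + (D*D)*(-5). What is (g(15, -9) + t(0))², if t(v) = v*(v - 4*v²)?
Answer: 22752900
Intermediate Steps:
g(D, Z) = -5*D² + 27*D*Z (g(D, Z) = 27*D*Z + D²*(-5) = 27*D*Z - 5*D² = -5*D² + 27*D*Z)
(g(15, -9) + t(0))² = (15*(-5*15 + 27*(-9)) + 0²*(1 - 4*0))² = (15*(-75 - 243) + 0*(1 + 0))² = (15*(-318) + 0*1)² = (-4770 + 0)² = (-4770)² = 22752900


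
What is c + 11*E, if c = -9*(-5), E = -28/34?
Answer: 611/17 ≈ 35.941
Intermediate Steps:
E = -14/17 (E = -28*1/34 = -14/17 ≈ -0.82353)
c = 45
c + 11*E = 45 + 11*(-14/17) = 45 - 154/17 = 611/17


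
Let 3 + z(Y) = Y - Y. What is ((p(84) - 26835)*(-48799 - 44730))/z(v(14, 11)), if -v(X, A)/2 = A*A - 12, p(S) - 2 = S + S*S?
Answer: -1841866597/3 ≈ -6.1396e+8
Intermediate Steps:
p(S) = 2 + S + S**2 (p(S) = 2 + (S + S*S) = 2 + (S + S**2) = 2 + S + S**2)
v(X, A) = 24 - 2*A**2 (v(X, A) = -2*(A*A - 12) = -2*(A**2 - 12) = -2*(-12 + A**2) = 24 - 2*A**2)
z(Y) = -3 (z(Y) = -3 + (Y - Y) = -3 + 0 = -3)
((p(84) - 26835)*(-48799 - 44730))/z(v(14, 11)) = (((2 + 84 + 84**2) - 26835)*(-48799 - 44730))/(-3) = (((2 + 84 + 7056) - 26835)*(-93529))*(-1/3) = ((7142 - 26835)*(-93529))*(-1/3) = -19693*(-93529)*(-1/3) = 1841866597*(-1/3) = -1841866597/3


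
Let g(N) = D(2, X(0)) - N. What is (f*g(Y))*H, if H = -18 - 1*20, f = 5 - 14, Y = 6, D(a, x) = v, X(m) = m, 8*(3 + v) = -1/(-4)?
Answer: -49077/16 ≈ -3067.3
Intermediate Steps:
v = -95/32 (v = -3 + (-1/(-4))/8 = -3 + (-1*(-¼))/8 = -3 + (⅛)*(¼) = -3 + 1/32 = -95/32 ≈ -2.9688)
D(a, x) = -95/32
f = -9
g(N) = -95/32 - N
H = -38 (H = -18 - 20 = -38)
(f*g(Y))*H = -9*(-95/32 - 1*6)*(-38) = -9*(-95/32 - 6)*(-38) = -9*(-287/32)*(-38) = (2583/32)*(-38) = -49077/16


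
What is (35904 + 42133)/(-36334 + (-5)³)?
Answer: -78037/36459 ≈ -2.1404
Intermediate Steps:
(35904 + 42133)/(-36334 + (-5)³) = 78037/(-36334 - 125) = 78037/(-36459) = 78037*(-1/36459) = -78037/36459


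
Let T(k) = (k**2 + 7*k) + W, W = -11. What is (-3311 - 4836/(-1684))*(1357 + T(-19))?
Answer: -2192144428/421 ≈ -5.2070e+6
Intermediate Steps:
T(k) = -11 + k**2 + 7*k (T(k) = (k**2 + 7*k) - 11 = -11 + k**2 + 7*k)
(-3311 - 4836/(-1684))*(1357 + T(-19)) = (-3311 - 4836/(-1684))*(1357 + (-11 + (-19)**2 + 7*(-19))) = (-3311 - 4836*(-1/1684))*(1357 + (-11 + 361 - 133)) = (-3311 + 1209/421)*(1357 + 217) = -1392722/421*1574 = -2192144428/421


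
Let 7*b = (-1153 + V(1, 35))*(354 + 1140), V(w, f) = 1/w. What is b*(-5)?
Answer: 8605440/7 ≈ 1.2293e+6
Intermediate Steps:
b = -1721088/7 (b = ((-1153 + 1/1)*(354 + 1140))/7 = ((-1153 + 1)*1494)/7 = (-1152*1494)/7 = (⅐)*(-1721088) = -1721088/7 ≈ -2.4587e+5)
b*(-5) = -1721088/7*(-5) = 8605440/7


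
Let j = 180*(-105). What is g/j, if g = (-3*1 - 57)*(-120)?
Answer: -8/21 ≈ -0.38095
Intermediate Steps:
g = 7200 (g = (-3 - 57)*(-120) = -60*(-120) = 7200)
j = -18900
g/j = 7200/(-18900) = 7200*(-1/18900) = -8/21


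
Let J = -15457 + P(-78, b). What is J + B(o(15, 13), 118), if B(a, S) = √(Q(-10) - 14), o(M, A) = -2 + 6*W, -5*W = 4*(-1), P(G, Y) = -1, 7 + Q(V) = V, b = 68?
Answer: -15458 + I*√31 ≈ -15458.0 + 5.5678*I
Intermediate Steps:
Q(V) = -7 + V
W = ⅘ (W = -4*(-1)/5 = -⅕*(-4) = ⅘ ≈ 0.80000)
o(M, A) = 14/5 (o(M, A) = -2 + 6*(⅘) = -2 + 24/5 = 14/5)
B(a, S) = I*√31 (B(a, S) = √((-7 - 10) - 14) = √(-17 - 14) = √(-31) = I*√31)
J = -15458 (J = -15457 - 1 = -15458)
J + B(o(15, 13), 118) = -15458 + I*√31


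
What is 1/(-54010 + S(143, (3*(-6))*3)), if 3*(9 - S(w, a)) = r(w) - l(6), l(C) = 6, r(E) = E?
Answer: -3/162140 ≈ -1.8503e-5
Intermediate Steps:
S(w, a) = 11 - w/3 (S(w, a) = 9 - (w - 1*6)/3 = 9 - (w - 6)/3 = 9 - (-6 + w)/3 = 9 + (2 - w/3) = 11 - w/3)
1/(-54010 + S(143, (3*(-6))*3)) = 1/(-54010 + (11 - ⅓*143)) = 1/(-54010 + (11 - 143/3)) = 1/(-54010 - 110/3) = 1/(-162140/3) = -3/162140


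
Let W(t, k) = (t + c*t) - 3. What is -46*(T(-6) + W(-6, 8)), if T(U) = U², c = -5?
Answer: -2622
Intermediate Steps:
W(t, k) = -3 - 4*t (W(t, k) = (t - 5*t) - 3 = -4*t - 3 = -3 - 4*t)
-46*(T(-6) + W(-6, 8)) = -46*((-6)² + (-3 - 4*(-6))) = -46*(36 + (-3 + 24)) = -46*(36 + 21) = -46*57 = -2622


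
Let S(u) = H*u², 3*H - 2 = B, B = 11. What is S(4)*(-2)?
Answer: -416/3 ≈ -138.67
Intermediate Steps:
H = 13/3 (H = ⅔ + (⅓)*11 = ⅔ + 11/3 = 13/3 ≈ 4.3333)
S(u) = 13*u²/3
S(4)*(-2) = ((13/3)*4²)*(-2) = ((13/3)*16)*(-2) = (208/3)*(-2) = -416/3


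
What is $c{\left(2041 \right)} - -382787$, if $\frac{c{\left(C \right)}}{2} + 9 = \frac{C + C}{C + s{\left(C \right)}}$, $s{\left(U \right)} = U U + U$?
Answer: $\frac{781997071}{2043} \approx 3.8277 \cdot 10^{5}$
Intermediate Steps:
$s{\left(U \right)} = U + U^{2}$ ($s{\left(U \right)} = U^{2} + U = U + U^{2}$)
$c{\left(C \right)} = -18 + \frac{4 C}{C + C \left(1 + C\right)}$ ($c{\left(C \right)} = -18 + 2 \frac{C + C}{C + C \left(1 + C\right)} = -18 + 2 \frac{2 C}{C + C \left(1 + C\right)} = -18 + \frac{4 C}{C + C \left(1 + C\right)}$)
$c{\left(2041 \right)} - -382787 = \frac{2 \left(-16 - 18369\right)}{2 + 2041} - -382787 = \frac{2 \left(-16 - 18369\right)}{2043} + 382787 = 2 \cdot \frac{1}{2043} \left(-18385\right) + 382787 = - \frac{36770}{2043} + 382787 = \frac{781997071}{2043}$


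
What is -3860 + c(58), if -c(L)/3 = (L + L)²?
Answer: -44228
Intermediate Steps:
c(L) = -12*L² (c(L) = -3*(L + L)² = -3*4*L² = -12*L²)
-3860 + c(58) = -3860 - 12*58² = -3860 - 12*3364 = -3860 - 40368 = -44228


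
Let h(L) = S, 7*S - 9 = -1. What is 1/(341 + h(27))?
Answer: 7/2395 ≈ 0.0029228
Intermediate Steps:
S = 8/7 (S = 9/7 + (⅐)*(-1) = 9/7 - ⅐ = 8/7 ≈ 1.1429)
h(L) = 8/7
1/(341 + h(27)) = 1/(341 + 8/7) = 1/(2395/7) = 7/2395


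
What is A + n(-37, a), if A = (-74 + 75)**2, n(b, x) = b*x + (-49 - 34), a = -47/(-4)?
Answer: -2067/4 ≈ -516.75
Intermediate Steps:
a = 47/4 (a = -47*(-1/4) = 47/4 ≈ 11.750)
n(b, x) = -83 + b*x (n(b, x) = b*x - 83 = -83 + b*x)
A = 1 (A = 1**2 = 1)
A + n(-37, a) = 1 + (-83 - 37*47/4) = 1 + (-83 - 1739/4) = 1 - 2071/4 = -2067/4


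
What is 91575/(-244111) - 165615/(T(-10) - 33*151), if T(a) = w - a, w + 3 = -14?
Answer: 7994296803/243622778 ≈ 32.814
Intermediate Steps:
w = -17 (w = -3 - 14 = -17)
T(a) = -17 - a
91575/(-244111) - 165615/(T(-10) - 33*151) = 91575/(-244111) - 165615/((-17 - 1*(-10)) - 33*151) = 91575*(-1/244111) - 165615/((-17 + 10) - 4983) = -91575/244111 - 165615/(-7 - 4983) = -91575/244111 - 165615/(-4990) = -91575/244111 - 165615*(-1/4990) = -91575/244111 + 33123/998 = 7994296803/243622778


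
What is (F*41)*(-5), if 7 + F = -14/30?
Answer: 4592/3 ≈ 1530.7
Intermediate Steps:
F = -112/15 (F = -7 - 14/30 = -7 - 14*1/30 = -7 - 7/15 = -112/15 ≈ -7.4667)
(F*41)*(-5) = -112/15*41*(-5) = -4592/15*(-5) = 4592/3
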